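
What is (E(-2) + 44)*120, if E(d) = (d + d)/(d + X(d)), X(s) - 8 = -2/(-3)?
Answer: 5208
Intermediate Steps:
X(s) = 26/3 (X(s) = 8 - 2/(-3) = 8 - 2*(-⅓) = 8 + ⅔ = 26/3)
E(d) = 2*d/(26/3 + d) (E(d) = (d + d)/(d + 26/3) = (2*d)/(26/3 + d) = 2*d/(26/3 + d))
(E(-2) + 44)*120 = (6*(-2)/(26 + 3*(-2)) + 44)*120 = (6*(-2)/(26 - 6) + 44)*120 = (6*(-2)/20 + 44)*120 = (6*(-2)*(1/20) + 44)*120 = (-⅗ + 44)*120 = (217/5)*120 = 5208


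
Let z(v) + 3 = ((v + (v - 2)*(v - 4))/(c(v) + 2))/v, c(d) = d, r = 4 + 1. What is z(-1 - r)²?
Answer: 1/144 ≈ 0.0069444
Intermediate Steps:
r = 5
z(v) = -3 + (v + (-4 + v)*(-2 + v))/(v*(2 + v)) (z(v) = -3 + ((v + (v - 2)*(v - 4))/(v + 2))/v = -3 + ((v + (-2 + v)*(-4 + v))/(2 + v))/v = -3 + ((v + (-4 + v)*(-2 + v))/(2 + v))/v = -3 + (v + (-4 + v)*(-2 + v))/(v*(2 + v)))
z(-1 - r)² = ((8 - 11*(-1 - 1*5) - 2*(-1 - 1*5)²)/((-1 - 1*5)*(2 + (-1 - 1*5))))² = ((8 - 11*(-1 - 5) - 2*(-1 - 5)²)/((-1 - 5)*(2 + (-1 - 5))))² = ((8 - 11*(-6) - 2*(-6)²)/((-6)*(2 - 6)))² = (-⅙*(8 + 66 - 2*36)/(-4))² = (-⅙*(-¼)*(8 + 66 - 72))² = (-⅙*(-¼)*2)² = (1/12)² = 1/144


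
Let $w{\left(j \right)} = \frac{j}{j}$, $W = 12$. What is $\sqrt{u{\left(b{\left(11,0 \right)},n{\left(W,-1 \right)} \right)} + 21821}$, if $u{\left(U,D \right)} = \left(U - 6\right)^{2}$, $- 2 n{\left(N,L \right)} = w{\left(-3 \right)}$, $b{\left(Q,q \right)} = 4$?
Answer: $15 \sqrt{97} \approx 147.73$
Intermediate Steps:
$w{\left(j \right)} = 1$
$n{\left(N,L \right)} = - \frac{1}{2}$ ($n{\left(N,L \right)} = \left(- \frac{1}{2}\right) 1 = - \frac{1}{2}$)
$u{\left(U,D \right)} = \left(-6 + U\right)^{2}$
$\sqrt{u{\left(b{\left(11,0 \right)},n{\left(W,-1 \right)} \right)} + 21821} = \sqrt{\left(-6 + 4\right)^{2} + 21821} = \sqrt{\left(-2\right)^{2} + 21821} = \sqrt{4 + 21821} = \sqrt{21825} = 15 \sqrt{97}$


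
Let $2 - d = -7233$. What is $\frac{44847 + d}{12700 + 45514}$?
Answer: $\frac{26041}{29107} \approx 0.89466$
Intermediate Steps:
$d = 7235$ ($d = 2 - -7233 = 2 + 7233 = 7235$)
$\frac{44847 + d}{12700 + 45514} = \frac{44847 + 7235}{12700 + 45514} = \frac{52082}{58214} = 52082 \cdot \frac{1}{58214} = \frac{26041}{29107}$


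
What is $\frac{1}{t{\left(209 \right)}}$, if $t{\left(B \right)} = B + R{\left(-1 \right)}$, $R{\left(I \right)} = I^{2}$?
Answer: $\frac{1}{210} \approx 0.0047619$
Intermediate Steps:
$t{\left(B \right)} = 1 + B$ ($t{\left(B \right)} = B + \left(-1\right)^{2} = B + 1 = 1 + B$)
$\frac{1}{t{\left(209 \right)}} = \frac{1}{1 + 209} = \frac{1}{210}$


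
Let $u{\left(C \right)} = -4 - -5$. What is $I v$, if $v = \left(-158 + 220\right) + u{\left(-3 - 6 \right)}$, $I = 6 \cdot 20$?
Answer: $7560$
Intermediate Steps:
$u{\left(C \right)} = 1$ ($u{\left(C \right)} = -4 + 5 = 1$)
$I = 120$
$v = 63$ ($v = \left(-158 + 220\right) + 1 = 62 + 1 = 63$)
$I v = 120 \cdot 63 = 7560$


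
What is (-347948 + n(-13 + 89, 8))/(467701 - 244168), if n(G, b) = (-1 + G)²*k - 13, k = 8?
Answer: -100987/74511 ≈ -1.3553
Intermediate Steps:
n(G, b) = -13 + 8*(-1 + G)² (n(G, b) = (-1 + G)²*8 - 13 = 8*(-1 + G)² - 13 = -13 + 8*(-1 + G)²)
(-347948 + n(-13 + 89, 8))/(467701 - 244168) = (-347948 + (-13 + 8*(-1 + (-13 + 89))²))/(467701 - 244168) = (-347948 + (-13 + 8*(-1 + 76)²))/223533 = (-347948 + (-13 + 8*75²))*(1/223533) = (-347948 + (-13 + 8*5625))*(1/223533) = (-347948 + (-13 + 45000))*(1/223533) = (-347948 + 44987)*(1/223533) = -302961*1/223533 = -100987/74511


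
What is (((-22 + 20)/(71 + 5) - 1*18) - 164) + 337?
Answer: 5889/38 ≈ 154.97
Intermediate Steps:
(((-22 + 20)/(71 + 5) - 1*18) - 164) + 337 = ((-2/76 - 18) - 164) + 337 = ((-2*1/76 - 18) - 164) + 337 = ((-1/38 - 18) - 164) + 337 = (-685/38 - 164) + 337 = -6917/38 + 337 = 5889/38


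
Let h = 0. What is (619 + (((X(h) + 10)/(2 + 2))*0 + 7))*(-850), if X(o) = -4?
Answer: -532100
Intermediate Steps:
(619 + (((X(h) + 10)/(2 + 2))*0 + 7))*(-850) = (619 + (((-4 + 10)/(2 + 2))*0 + 7))*(-850) = (619 + ((6/4)*0 + 7))*(-850) = (619 + ((6*(1/4))*0 + 7))*(-850) = (619 + ((3/2)*0 + 7))*(-850) = (619 + (0 + 7))*(-850) = (619 + 7)*(-850) = 626*(-850) = -532100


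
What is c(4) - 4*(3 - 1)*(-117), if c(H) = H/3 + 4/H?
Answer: 2815/3 ≈ 938.33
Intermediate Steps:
c(H) = 4/H + H/3 (c(H) = H*(⅓) + 4/H = H/3 + 4/H = 4/H + H/3)
c(4) - 4*(3 - 1)*(-117) = (4/4 + (⅓)*4) - 4*(3 - 1)*(-117) = (4*(¼) + 4/3) - 4*2*(-117) = (1 + 4/3) - 8*(-117) = 7/3 + 936 = 2815/3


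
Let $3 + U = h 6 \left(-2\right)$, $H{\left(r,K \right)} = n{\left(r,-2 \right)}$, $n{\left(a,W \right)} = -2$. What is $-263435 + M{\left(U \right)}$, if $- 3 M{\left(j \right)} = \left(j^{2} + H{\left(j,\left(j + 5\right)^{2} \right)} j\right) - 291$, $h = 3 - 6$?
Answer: $-263679$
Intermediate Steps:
$H{\left(r,K \right)} = -2$
$h = -3$ ($h = 3 - 6 = -3$)
$U = 33$ ($U = -3 + \left(-3\right) 6 \left(-2\right) = -3 - -36 = -3 + 36 = 33$)
$M{\left(j \right)} = 97 - \frac{j^{2}}{3} + \frac{2 j}{3}$ ($M{\left(j \right)} = - \frac{\left(j^{2} - 2 j\right) - 291}{3} = - \frac{-291 + j^{2} - 2 j}{3} = 97 - \frac{j^{2}}{3} + \frac{2 j}{3}$)
$-263435 + M{\left(U \right)} = -263435 + \left(97 - \frac{33^{2}}{3} + \frac{2}{3} \cdot 33\right) = -263435 + \left(97 - 363 + 22\right) = -263435 - 244 = -263679$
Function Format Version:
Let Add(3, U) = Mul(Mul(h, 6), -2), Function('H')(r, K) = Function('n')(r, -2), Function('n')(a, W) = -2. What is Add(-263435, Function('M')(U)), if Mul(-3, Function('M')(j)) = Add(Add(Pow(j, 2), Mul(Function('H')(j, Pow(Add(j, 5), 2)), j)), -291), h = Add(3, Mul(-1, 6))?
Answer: -263679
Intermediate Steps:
Function('H')(r, K) = -2
h = -3 (h = Add(3, -6) = -3)
U = 33 (U = Add(-3, Mul(Mul(-3, 6), -2)) = Add(-3, Mul(-18, -2)) = Add(-3, 36) = 33)
Function('M')(j) = Add(97, Mul(Rational(-1, 3), Pow(j, 2)), Mul(Rational(2, 3), j)) (Function('M')(j) = Mul(Rational(-1, 3), Add(Add(Pow(j, 2), Mul(-2, j)), -291)) = Mul(Rational(-1, 3), Add(-291, Pow(j, 2), Mul(-2, j))) = Add(97, Mul(Rational(-1, 3), Pow(j, 2)), Mul(Rational(2, 3), j)))
Add(-263435, Function('M')(U)) = Add(-263435, Add(97, Mul(Rational(-1, 3), Pow(33, 2)), Mul(Rational(2, 3), 33))) = Add(-263435, Add(97, Mul(Rational(-1, 3), 1089), 22)) = Add(-263435, Add(97, -363, 22)) = Add(-263435, -244) = -263679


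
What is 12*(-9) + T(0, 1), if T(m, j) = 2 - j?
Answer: -107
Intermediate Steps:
12*(-9) + T(0, 1) = 12*(-9) + (2 - 1*1) = -108 + (2 - 1) = -108 + 1 = -107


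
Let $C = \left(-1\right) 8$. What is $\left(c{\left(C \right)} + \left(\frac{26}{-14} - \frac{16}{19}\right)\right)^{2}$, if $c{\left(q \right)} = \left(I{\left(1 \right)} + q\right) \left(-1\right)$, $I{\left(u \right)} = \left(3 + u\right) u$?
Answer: $\frac{29929}{17689} \approx 1.692$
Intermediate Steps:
$I{\left(u \right)} = u \left(3 + u\right)$
$C = -8$
$c{\left(q \right)} = -4 - q$ ($c{\left(q \right)} = \left(1 \left(3 + 1\right) + q\right) \left(-1\right) = \left(1 \cdot 4 + q\right) \left(-1\right) = \left(4 + q\right) \left(-1\right) = -4 - q$)
$\left(c{\left(C \right)} + \left(\frac{26}{-14} - \frac{16}{19}\right)\right)^{2} = \left(\left(-4 - -8\right) + \left(\frac{26}{-14} - \frac{16}{19}\right)\right)^{2} = \left(\left(-4 + 8\right) + \left(26 \left(- \frac{1}{14}\right) - \frac{16}{19}\right)\right)^{2} = \left(4 - \frac{359}{133}\right)^{2} = \left(\frac{173}{133}\right)^{2} = \frac{29929}{17689}$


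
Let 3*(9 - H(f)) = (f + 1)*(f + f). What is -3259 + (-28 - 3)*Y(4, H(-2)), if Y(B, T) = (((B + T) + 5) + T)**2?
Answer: -194530/9 ≈ -21614.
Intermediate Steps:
H(f) = 9 - 2*f*(1 + f)/3 (H(f) = 9 - (f + 1)*(f + f)/3 = 9 - (1 + f)*2*f/3 = 9 - 2*f*(1 + f)/3)
Y(B, T) = (5 + B + 2*T)**2 (Y(B, T) = ((5 + B + T) + T)**2 = (5 + B + 2*T)**2)
-3259 + (-28 - 3)*Y(4, H(-2)) = -3259 + (-28 - 3)*(5 + 4 + 2*(9 - 2/3*(-2) - 2/3*(-2)**2))**2 = -3259 - 31*(5 + 4 + 2*(9 + 4/3 - 2/3*4))**2 = -3259 - 31*(5 + 4 + 2*(9 + 4/3 - 8/3))**2 = -3259 - 31*(5 + 4 + 2*(23/3))**2 = -3259 - 31*(5 + 4 + 46/3)**2 = -3259 - 31*(73/3)**2 = -3259 - 31*5329/9 = -3259 - 165199/9 = -194530/9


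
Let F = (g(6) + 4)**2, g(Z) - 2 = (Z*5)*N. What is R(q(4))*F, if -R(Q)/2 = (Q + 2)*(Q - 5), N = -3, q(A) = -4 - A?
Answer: -1100736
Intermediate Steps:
g(Z) = 2 - 15*Z (g(Z) = 2 + (Z*5)*(-3) = 2 + (5*Z)*(-3) = 2 - 15*Z)
R(Q) = -2*(-5 + Q)*(2 + Q) (R(Q) = -2*(Q + 2)*(Q - 5) = -2*(2 + Q)*(-5 + Q) = -2*(-5 + Q)*(2 + Q))
F = 7056 (F = ((2 - 15*6) + 4)**2 = ((2 - 90) + 4)**2 = (-88 + 4)**2 = (-84)**2 = 7056)
R(q(4))*F = (20 - 2*(-4 - 1*4)**2 + 6*(-4 - 1*4))*7056 = (20 - 2*(-4 - 4)**2 + 6*(-4 - 4))*7056 = (20 - 2*(-8)**2 + 6*(-8))*7056 = (20 - 2*64 - 48)*7056 = (20 - 128 - 48)*7056 = -156*7056 = -1100736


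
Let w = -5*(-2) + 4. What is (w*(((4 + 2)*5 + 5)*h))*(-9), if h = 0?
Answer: 0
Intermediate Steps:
w = 14 (w = 10 + 4 = 14)
(w*(((4 + 2)*5 + 5)*h))*(-9) = (14*(((4 + 2)*5 + 5)*0))*(-9) = (14*((6*5 + 5)*0))*(-9) = (14*((30 + 5)*0))*(-9) = (14*(35*0))*(-9) = (14*0)*(-9) = 0*(-9) = 0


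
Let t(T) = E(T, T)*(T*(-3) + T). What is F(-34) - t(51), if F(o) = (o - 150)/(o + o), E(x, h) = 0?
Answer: 46/17 ≈ 2.7059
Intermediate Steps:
F(o) = (-150 + o)/(2*o) (F(o) = (-150 + o)/((2*o)) = (-150 + o)*(1/(2*o)) = (-150 + o)/(2*o))
t(T) = 0 (t(T) = 0*(T*(-3) + T) = 0*(-3*T + T) = 0*(-2*T) = 0)
F(-34) - t(51) = (½)*(-150 - 34)/(-34) - 1*0 = (½)*(-1/34)*(-184) + 0 = 46/17 + 0 = 46/17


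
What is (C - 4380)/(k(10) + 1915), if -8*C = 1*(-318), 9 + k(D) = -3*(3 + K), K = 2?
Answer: -17361/7564 ≈ -2.2952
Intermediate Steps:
k(D) = -24 (k(D) = -9 - 3*(3 + 2) = -9 - 3*5 = -9 - 15 = -24)
C = 159/4 (C = -(-318)/8 = -⅛*(-318) = 159/4 ≈ 39.750)
(C - 4380)/(k(10) + 1915) = (159/4 - 4380)/(-24 + 1915) = -17361/4/1891 = -17361/4*1/1891 = -17361/7564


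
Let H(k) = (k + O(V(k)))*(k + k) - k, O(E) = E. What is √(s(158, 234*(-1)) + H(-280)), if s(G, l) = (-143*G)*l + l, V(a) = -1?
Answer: √5444402 ≈ 2333.3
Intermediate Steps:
s(G, l) = l - 143*G*l (s(G, l) = -143*G*l + l = l - 143*G*l)
H(k) = -k + 2*k*(-1 + k) (H(k) = (k - 1)*(k + k) - k = (-1 + k)*(2*k) - k = 2*k*(-1 + k) - k = -k + 2*k*(-1 + k))
√(s(158, 234*(-1)) + H(-280)) = √((234*(-1))*(1 - 143*158) - 280*(-3 + 2*(-280))) = √(-234*(1 - 22594) - 280*(-3 - 560)) = √(-234*(-22593) - 280*(-563)) = √(5286762 + 157640) = √5444402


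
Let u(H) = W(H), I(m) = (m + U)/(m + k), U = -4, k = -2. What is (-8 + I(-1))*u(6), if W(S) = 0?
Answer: 0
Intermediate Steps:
I(m) = (-4 + m)/(-2 + m) (I(m) = (m - 4)/(m - 2) = (-4 + m)/(-2 + m))
u(H) = 0
(-8 + I(-1))*u(6) = (-8 + (-4 - 1)/(-2 - 1))*0 = (-8 - 5/(-3))*0 = (-8 - ⅓*(-5))*0 = (-8 + 5/3)*0 = -19/3*0 = 0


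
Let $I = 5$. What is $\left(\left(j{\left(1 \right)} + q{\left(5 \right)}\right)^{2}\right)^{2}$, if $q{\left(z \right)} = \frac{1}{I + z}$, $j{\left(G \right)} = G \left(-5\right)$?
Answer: $\frac{5764801}{10000} \approx 576.48$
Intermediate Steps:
$j{\left(G \right)} = - 5 G$
$q{\left(z \right)} = \frac{1}{5 + z}$
$\left(\left(j{\left(1 \right)} + q{\left(5 \right)}\right)^{2}\right)^{2} = \left(\left(\left(-5\right) 1 + \frac{1}{5 + 5}\right)^{2}\right)^{2} = \left(\left(-5 + \frac{1}{10}\right)^{2}\right)^{2} = \left(\left(- \frac{49}{10}\right)^{2}\right)^{2} = \left(\frac{2401}{100}\right)^{2} = \frac{5764801}{10000}$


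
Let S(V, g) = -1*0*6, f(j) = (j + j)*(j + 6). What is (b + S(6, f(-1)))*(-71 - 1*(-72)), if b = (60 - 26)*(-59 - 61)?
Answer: -4080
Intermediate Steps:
f(j) = 2*j*(6 + j) (f(j) = (2*j)*(6 + j) = 2*j*(6 + j))
S(V, g) = 0 (S(V, g) = 0*6 = 0)
b = -4080 (b = 34*(-120) = -4080)
(b + S(6, f(-1)))*(-71 - 1*(-72)) = (-4080 + 0)*(-71 - 1*(-72)) = -4080*(-71 + 72) = -4080*1 = -4080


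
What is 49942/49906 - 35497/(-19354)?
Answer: 1369045375/482940362 ≈ 2.8348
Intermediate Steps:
49942/49906 - 35497/(-19354) = 49942*(1/49906) - 35497*(-1/19354) = 24971/24953 + 35497/19354 = 1369045375/482940362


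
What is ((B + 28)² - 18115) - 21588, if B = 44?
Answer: -34519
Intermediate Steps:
((B + 28)² - 18115) - 21588 = ((44 + 28)² - 18115) - 21588 = (72² - 18115) - 21588 = (5184 - 18115) - 21588 = -12931 - 21588 = -34519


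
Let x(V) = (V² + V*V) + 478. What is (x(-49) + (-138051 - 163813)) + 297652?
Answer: 1068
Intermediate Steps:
x(V) = 478 + 2*V² (x(V) = (V² + V²) + 478 = 2*V² + 478 = 478 + 2*V²)
(x(-49) + (-138051 - 163813)) + 297652 = ((478 + 2*(-49)²) + (-138051 - 163813)) + 297652 = ((478 + 2*2401) - 301864) + 297652 = ((478 + 4802) - 301864) + 297652 = (5280 - 301864) + 297652 = -296584 + 297652 = 1068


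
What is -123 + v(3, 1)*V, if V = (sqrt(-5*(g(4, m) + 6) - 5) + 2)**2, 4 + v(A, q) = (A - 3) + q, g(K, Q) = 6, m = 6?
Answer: 60 - 12*I*sqrt(65) ≈ 60.0 - 96.747*I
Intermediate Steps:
v(A, q) = -7 + A + q (v(A, q) = -4 + ((A - 3) + q) = -4 + ((-3 + A) + q) = -4 + (-3 + A + q) = -7 + A + q)
V = (2 + I*sqrt(65))**2 (V = (sqrt(-5*(6 + 6) - 5) + 2)**2 = (sqrt(-5*12 - 5) + 2)**2 = (sqrt(-60 - 5) + 2)**2 = (sqrt(-65) + 2)**2 = (I*sqrt(65) + 2)**2 = (2 + I*sqrt(65))**2 ≈ -61.0 + 32.249*I)
-123 + v(3, 1)*V = -123 + (-7 + 3 + 1)*(2 + I*sqrt(65))**2 = -123 - 3*(2 + I*sqrt(65))**2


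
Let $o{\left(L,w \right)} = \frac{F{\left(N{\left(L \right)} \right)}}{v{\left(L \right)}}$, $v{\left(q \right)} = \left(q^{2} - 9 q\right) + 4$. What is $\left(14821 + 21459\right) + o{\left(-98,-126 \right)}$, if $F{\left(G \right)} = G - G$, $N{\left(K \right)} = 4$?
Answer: $36280$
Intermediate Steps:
$F{\left(G \right)} = 0$
$v{\left(q \right)} = 4 + q^{2} - 9 q$
$o{\left(L,w \right)} = 0$ ($o{\left(L,w \right)} = \frac{0}{4 + L^{2} - 9 L} = 0$)
$\left(14821 + 21459\right) + o{\left(-98,-126 \right)} = \left(14821 + 21459\right) + 0 = 36280 + 0 = 36280$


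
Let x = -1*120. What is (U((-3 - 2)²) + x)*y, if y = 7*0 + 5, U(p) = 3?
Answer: -585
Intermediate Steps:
x = -120
y = 5 (y = 0 + 5 = 5)
(U((-3 - 2)²) + x)*y = (3 - 120)*5 = -117*5 = -585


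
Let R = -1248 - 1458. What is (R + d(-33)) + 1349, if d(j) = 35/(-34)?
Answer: -46173/34 ≈ -1358.0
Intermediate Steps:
R = -2706
d(j) = -35/34 (d(j) = 35*(-1/34) = -35/34)
(R + d(-33)) + 1349 = (-2706 - 35/34) + 1349 = -92039/34 + 1349 = -46173/34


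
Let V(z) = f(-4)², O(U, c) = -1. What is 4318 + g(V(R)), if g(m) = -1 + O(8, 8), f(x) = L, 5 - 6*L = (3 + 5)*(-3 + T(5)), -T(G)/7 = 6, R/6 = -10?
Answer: 4316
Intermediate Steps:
R = -60 (R = 6*(-10) = -60)
T(G) = -42 (T(G) = -7*6 = -42)
L = 365/6 (L = ⅚ - (3 + 5)*(-3 - 42)/6 = ⅚ - 4*(-45)/3 = ⅚ - ⅙*(-360) = ⅚ + 60 = 365/6 ≈ 60.833)
f(x) = 365/6
V(z) = 133225/36 (V(z) = (365/6)² = 133225/36)
g(m) = -2 (g(m) = -1 - 1 = -2)
4318 + g(V(R)) = 4318 - 2 = 4316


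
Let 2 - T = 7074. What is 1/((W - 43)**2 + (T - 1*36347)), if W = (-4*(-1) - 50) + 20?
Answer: -1/38658 ≈ -2.5868e-5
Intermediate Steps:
T = -7072 (T = 2 - 1*7074 = 2 - 7074 = -7072)
W = -26 (W = (4 - 50) + 20 = -46 + 20 = -26)
1/((W - 43)**2 + (T - 1*36347)) = 1/((-26 - 43)**2 + (-7072 - 1*36347)) = 1/((-69)**2 + (-7072 - 36347)) = 1/(4761 - 43419) = 1/(-38658) = -1/38658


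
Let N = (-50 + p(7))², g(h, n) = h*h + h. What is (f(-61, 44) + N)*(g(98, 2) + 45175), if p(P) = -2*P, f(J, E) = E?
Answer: 227190780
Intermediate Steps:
g(h, n) = h + h² (g(h, n) = h² + h = h + h²)
N = 4096 (N = (-50 - 2*7)² = (-50 - 14)² = (-64)² = 4096)
(f(-61, 44) + N)*(g(98, 2) + 45175) = (44 + 4096)*(98*(1 + 98) + 45175) = 4140*(98*99 + 45175) = 4140*(9702 + 45175) = 4140*54877 = 227190780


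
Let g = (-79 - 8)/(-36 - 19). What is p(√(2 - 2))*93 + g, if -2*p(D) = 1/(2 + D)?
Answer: -4767/220 ≈ -21.668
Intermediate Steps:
p(D) = -1/(2*(2 + D))
g = 87/55 (g = -87/(-55) = -87*(-1/55) = 87/55 ≈ 1.5818)
p(√(2 - 2))*93 + g = -1/(4 + 2*√(2 - 2))*93 + 87/55 = -1/(4 + 2*√0)*93 + 87/55 = -1/(4 + 2*0)*93 + 87/55 = -1/(4 + 0)*93 + 87/55 = -1/4*93 + 87/55 = -1*¼*93 + 87/55 = -¼*93 + 87/55 = -93/4 + 87/55 = -4767/220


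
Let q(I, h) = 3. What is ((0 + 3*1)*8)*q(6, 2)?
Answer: 72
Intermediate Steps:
((0 + 3*1)*8)*q(6, 2) = ((0 + 3*1)*8)*3 = ((0 + 3)*8)*3 = (3*8)*3 = 24*3 = 72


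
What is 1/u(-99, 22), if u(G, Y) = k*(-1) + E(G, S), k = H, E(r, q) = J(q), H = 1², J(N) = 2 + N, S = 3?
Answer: ¼ ≈ 0.25000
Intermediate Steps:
H = 1
E(r, q) = 2 + q
k = 1
u(G, Y) = 4 (u(G, Y) = 1*(-1) + (2 + 3) = -1 + 5 = 4)
1/u(-99, 22) = 1/4 = ¼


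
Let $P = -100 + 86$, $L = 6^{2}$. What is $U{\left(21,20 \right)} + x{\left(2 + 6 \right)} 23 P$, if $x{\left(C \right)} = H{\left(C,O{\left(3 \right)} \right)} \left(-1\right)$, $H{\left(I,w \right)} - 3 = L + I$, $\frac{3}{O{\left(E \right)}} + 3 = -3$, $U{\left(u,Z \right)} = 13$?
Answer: $15147$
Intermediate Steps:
$O{\left(E \right)} = - \frac{1}{2}$ ($O{\left(E \right)} = \frac{3}{-3 - 3} = \frac{3}{-6} = 3 \left(- \frac{1}{6}\right) = - \frac{1}{2}$)
$L = 36$
$H{\left(I,w \right)} = 39 + I$ ($H{\left(I,w \right)} = 3 + \left(36 + I\right) = 39 + I$)
$P = -14$
$x{\left(C \right)} = -39 - C$ ($x{\left(C \right)} = \left(39 + C\right) \left(-1\right) = -39 - C$)
$U{\left(21,20 \right)} + x{\left(2 + 6 \right)} 23 P = 13 + \left(-39 - \left(2 + 6\right)\right) 23 \left(-14\right) = 13 + \left(-39 - 8\right) 23 \left(-14\right) = 13 + \left(-47\right) 23 \left(-14\right) = 13 - -15134 = 13 + 15134 = 15147$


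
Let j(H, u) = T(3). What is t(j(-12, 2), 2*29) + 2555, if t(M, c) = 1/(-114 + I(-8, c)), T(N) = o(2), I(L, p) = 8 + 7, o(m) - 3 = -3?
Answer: 252944/99 ≈ 2555.0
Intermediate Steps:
o(m) = 0 (o(m) = 3 - 3 = 0)
I(L, p) = 15
T(N) = 0
j(H, u) = 0
t(M, c) = -1/99 (t(M, c) = 1/(-114 + 15) = 1/(-99) = -1/99)
t(j(-12, 2), 2*29) + 2555 = -1/99 + 2555 = 252944/99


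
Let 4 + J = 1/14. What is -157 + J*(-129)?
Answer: 4897/14 ≈ 349.79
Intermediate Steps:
J = -55/14 (J = -4 + 1/14 = -55/14 ≈ -3.9286)
-157 + J*(-129) = -157 - 55/14*(-129) = -157 + 7095/14 = 4897/14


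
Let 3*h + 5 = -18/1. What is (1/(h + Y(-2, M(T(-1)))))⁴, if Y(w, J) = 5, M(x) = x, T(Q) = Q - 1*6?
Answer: 81/4096 ≈ 0.019775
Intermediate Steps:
T(Q) = -6 + Q (T(Q) = Q - 6 = -6 + Q)
h = -23/3 (h = -5/3 + (-18/1)/3 = -5/3 + (-18*1)/3 = -5/3 + (⅓)*(-18) = -5/3 - 6 = -23/3 ≈ -7.6667)
(1/(h + Y(-2, M(T(-1)))))⁴ = (1/(-23/3 + 5))⁴ = (1/(-8/3))⁴ = (-3/8)⁴ = 81/4096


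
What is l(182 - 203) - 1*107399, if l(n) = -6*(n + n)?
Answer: -107147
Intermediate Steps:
l(n) = -12*n
l(182 - 203) - 1*107399 = -12*(182 - 203) - 1*107399 = -12*(-21) - 107399 = 252 - 107399 = -107147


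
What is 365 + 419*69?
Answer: 29276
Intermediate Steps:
365 + 419*69 = 365 + 28911 = 29276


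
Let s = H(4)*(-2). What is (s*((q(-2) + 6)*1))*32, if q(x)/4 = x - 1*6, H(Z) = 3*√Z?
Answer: 9984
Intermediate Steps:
q(x) = -24 + 4*x (q(x) = 4*(x - 1*6) = 4*(x - 6) = 4*(-6 + x) = -24 + 4*x)
s = -12 (s = (3*√4)*(-2) = (3*2)*(-2) = 6*(-2) = -12)
(s*((q(-2) + 6)*1))*32 = -12*((-24 + 4*(-2)) + 6)*32 = -12*((-24 - 8) + 6)*32 = -12*(-32 + 6)*32 = -(-312)*32 = -12*(-26)*32 = 312*32 = 9984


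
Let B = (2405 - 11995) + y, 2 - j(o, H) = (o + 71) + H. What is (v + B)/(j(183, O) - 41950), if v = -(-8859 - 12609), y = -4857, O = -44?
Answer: -7021/42158 ≈ -0.16654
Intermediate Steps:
j(o, H) = -69 - H - o (j(o, H) = 2 - ((o + 71) + H) = 2 - ((71 + o) + H) = 2 - (71 + H + o) = 2 + (-71 - H - o) = -69 - H - o)
B = -14447 (B = (2405 - 11995) - 4857 = -9590 - 4857 = -14447)
v = 21468 (v = -1*(-21468) = 21468)
(v + B)/(j(183, O) - 41950) = (21468 - 14447)/((-69 - 1*(-44) - 1*183) - 41950) = 7021/((-69 + 44 - 183) - 41950) = 7021/(-208 - 41950) = 7021/(-42158) = 7021*(-1/42158) = -7021/42158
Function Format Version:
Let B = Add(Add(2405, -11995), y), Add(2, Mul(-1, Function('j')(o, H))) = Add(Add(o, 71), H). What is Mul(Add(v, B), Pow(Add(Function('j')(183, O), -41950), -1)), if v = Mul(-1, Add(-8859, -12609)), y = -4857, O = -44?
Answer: Rational(-7021, 42158) ≈ -0.16654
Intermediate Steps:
Function('j')(o, H) = Add(-69, Mul(-1, H), Mul(-1, o)) (Function('j')(o, H) = Add(2, Mul(-1, Add(Add(o, 71), H))) = Add(2, Mul(-1, Add(Add(71, o), H))) = Add(2, Mul(-1, Add(71, H, o))) = Add(2, Add(-71, Mul(-1, H), Mul(-1, o))) = Add(-69, Mul(-1, H), Mul(-1, o)))
B = -14447 (B = Add(Add(2405, -11995), -4857) = Add(-9590, -4857) = -14447)
v = 21468 (v = Mul(-1, -21468) = 21468)
Mul(Add(v, B), Pow(Add(Function('j')(183, O), -41950), -1)) = Mul(Add(21468, -14447), Pow(Add(Add(-69, Mul(-1, -44), Mul(-1, 183)), -41950), -1)) = Mul(7021, Pow(Add(Add(-69, 44, -183), -41950), -1)) = Mul(7021, Pow(Add(-208, -41950), -1)) = Mul(7021, Pow(-42158, -1)) = Mul(7021, Rational(-1, 42158)) = Rational(-7021, 42158)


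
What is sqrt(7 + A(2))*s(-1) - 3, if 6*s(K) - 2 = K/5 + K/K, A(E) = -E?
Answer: -3 + 7*sqrt(5)/15 ≈ -1.9565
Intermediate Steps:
s(K) = 1/2 + K/30 (s(K) = 1/3 + (K/5 + K/K)/6 = 1/3 + (K*(1/5) + 1)/6 = 1/3 + (K/5 + 1)/6 = 1/3 + (1 + K/5)/6 = 1/3 + (1/6 + K/30) = 1/2 + K/30)
sqrt(7 + A(2))*s(-1) - 3 = sqrt(7 - 1*2)*(1/2 + (1/30)*(-1)) - 3 = sqrt(7 - 2)*(1/2 - 1/30) - 3 = sqrt(5)*(7/15) - 3 = 7*sqrt(5)/15 - 3 = -3 + 7*sqrt(5)/15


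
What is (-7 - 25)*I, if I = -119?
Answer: 3808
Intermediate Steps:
(-7 - 25)*I = (-7 - 25)*(-119) = -32*(-119) = 3808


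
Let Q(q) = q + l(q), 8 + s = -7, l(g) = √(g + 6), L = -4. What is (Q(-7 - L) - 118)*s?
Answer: 1815 - 15*√3 ≈ 1789.0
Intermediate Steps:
l(g) = √(6 + g)
s = -15 (s = -8 - 7 = -15)
Q(q) = q + √(6 + q)
(Q(-7 - L) - 118)*s = (((-7 - 1*(-4)) + √(6 + (-7 - 1*(-4)))) - 118)*(-15) = (((-7 + 4) + √(6 + (-7 + 4))) - 118)*(-15) = ((-3 + √(6 - 3)) - 118)*(-15) = ((-3 + √3) - 118)*(-15) = (-121 + √3)*(-15) = 1815 - 15*√3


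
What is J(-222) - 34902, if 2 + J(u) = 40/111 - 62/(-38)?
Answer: -73608335/2109 ≈ -34902.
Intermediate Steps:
J(u) = -17/2109 (J(u) = -2 + (40/111 - 62/(-38)) = -2 + (40*(1/111) - 62*(-1/38)) = -2 + (40/111 + 31/19) = -2 + 4201/2109 = -17/2109)
J(-222) - 34902 = -17/2109 - 34902 = -73608335/2109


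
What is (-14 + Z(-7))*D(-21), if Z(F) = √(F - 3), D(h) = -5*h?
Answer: -1470 + 105*I*√10 ≈ -1470.0 + 332.04*I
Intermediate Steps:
Z(F) = √(-3 + F)
(-14 + Z(-7))*D(-21) = (-14 + √(-3 - 7))*(-5*(-21)) = (-14 + √(-10))*105 = (-14 + I*√10)*105 = -1470 + 105*I*√10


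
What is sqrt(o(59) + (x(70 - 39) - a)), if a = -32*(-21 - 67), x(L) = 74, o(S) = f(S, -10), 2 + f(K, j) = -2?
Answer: I*sqrt(2746) ≈ 52.402*I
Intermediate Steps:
f(K, j) = -4 (f(K, j) = -2 - 2 = -4)
o(S) = -4
a = 2816 (a = -32*(-88) = 2816)
sqrt(o(59) + (x(70 - 39) - a)) = sqrt(-4 + (74 - 1*2816)) = sqrt(-4 + (74 - 2816)) = sqrt(-4 - 2742) = sqrt(-2746) = I*sqrt(2746)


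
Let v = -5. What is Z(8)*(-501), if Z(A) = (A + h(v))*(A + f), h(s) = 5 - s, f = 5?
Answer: -117234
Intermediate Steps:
Z(A) = (5 + A)*(10 + A) (Z(A) = (A + (5 - 1*(-5)))*(A + 5) = (A + (5 + 5))*(5 + A) = (A + 10)*(5 + A) = (10 + A)*(5 + A) = (5 + A)*(10 + A))
Z(8)*(-501) = (50 + 8**2 + 15*8)*(-501) = (50 + 64 + 120)*(-501) = 234*(-501) = -117234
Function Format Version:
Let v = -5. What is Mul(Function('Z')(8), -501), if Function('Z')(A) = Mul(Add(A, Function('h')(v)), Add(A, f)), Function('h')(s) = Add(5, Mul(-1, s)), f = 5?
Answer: -117234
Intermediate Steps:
Function('Z')(A) = Mul(Add(5, A), Add(10, A)) (Function('Z')(A) = Mul(Add(A, Add(5, Mul(-1, -5))), Add(A, 5)) = Mul(Add(A, Add(5, 5)), Add(5, A)) = Mul(Add(A, 10), Add(5, A)) = Mul(Add(10, A), Add(5, A)) = Mul(Add(5, A), Add(10, A)))
Mul(Function('Z')(8), -501) = Mul(Add(50, Pow(8, 2), Mul(15, 8)), -501) = Mul(Add(50, 64, 120), -501) = Mul(234, -501) = -117234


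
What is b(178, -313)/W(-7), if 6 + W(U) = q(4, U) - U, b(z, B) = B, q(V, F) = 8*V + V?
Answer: -313/37 ≈ -8.4595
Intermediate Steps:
q(V, F) = 9*V
W(U) = 30 - U (W(U) = -6 + (9*4 - U) = -6 + (36 - U) = 30 - U)
b(178, -313)/W(-7) = -313/(30 - 1*(-7)) = -313/(30 + 7) = -313/37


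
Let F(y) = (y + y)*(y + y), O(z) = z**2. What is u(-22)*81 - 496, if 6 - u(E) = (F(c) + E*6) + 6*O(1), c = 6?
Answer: -1468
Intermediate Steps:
F(y) = 4*y**2 (F(y) = (2*y)*(2*y) = 4*y**2)
u(E) = -144 - 6*E (u(E) = 6 - ((4*6**2 + E*6) + 6*1**2) = 6 - ((4*36 + 6*E) + 6*1) = 6 - ((144 + 6*E) + 6) = 6 - (150 + 6*E) = 6 + (-150 - 6*E) = -144 - 6*E)
u(-22)*81 - 496 = (-144 - 6*(-22))*81 - 496 = (-144 + 132)*81 - 496 = -12*81 - 496 = -972 - 496 = -1468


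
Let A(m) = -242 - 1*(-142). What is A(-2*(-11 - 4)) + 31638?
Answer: 31538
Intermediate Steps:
A(m) = -100 (A(m) = -242 + 142 = -100)
A(-2*(-11 - 4)) + 31638 = -100 + 31638 = 31538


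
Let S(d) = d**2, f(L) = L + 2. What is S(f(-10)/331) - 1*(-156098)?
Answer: 17102253042/109561 ≈ 1.5610e+5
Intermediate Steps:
f(L) = 2 + L
S(f(-10)/331) - 1*(-156098) = ((2 - 10)/331)**2 - 1*(-156098) = (-8*1/331)**2 + 156098 = (-8/331)**2 + 156098 = 64/109561 + 156098 = 17102253042/109561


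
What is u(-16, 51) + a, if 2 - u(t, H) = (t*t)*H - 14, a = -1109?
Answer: -14149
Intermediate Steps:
u(t, H) = 16 - H*t**2 (u(t, H) = 2 - ((t*t)*H - 14) = 2 - (t**2*H - 14) = 2 - (H*t**2 - 14) = 2 - (-14 + H*t**2) = 2 + (14 - H*t**2) = 16 - H*t**2)
u(-16, 51) + a = (16 - 1*51*(-16)**2) - 1109 = (16 - 1*51*256) - 1109 = (16 - 13056) - 1109 = -13040 - 1109 = -14149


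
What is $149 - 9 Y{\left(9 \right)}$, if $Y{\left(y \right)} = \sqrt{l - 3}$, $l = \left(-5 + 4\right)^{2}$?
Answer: $149 - 9 i \sqrt{2} \approx 149.0 - 12.728 i$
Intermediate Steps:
$l = 1$ ($l = \left(-1\right)^{2} = 1$)
$Y{\left(y \right)} = i \sqrt{2}$ ($Y{\left(y \right)} = \sqrt{1 - 3} = \sqrt{-2} = i \sqrt{2}$)
$149 - 9 Y{\left(9 \right)} = 149 - 9 i \sqrt{2}$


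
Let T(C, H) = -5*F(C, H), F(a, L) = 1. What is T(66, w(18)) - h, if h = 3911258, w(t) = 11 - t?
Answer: -3911263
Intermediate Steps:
T(C, H) = -5 (T(C, H) = -5*1 = -5)
T(66, w(18)) - h = -5 - 1*3911258 = -5 - 3911258 = -3911263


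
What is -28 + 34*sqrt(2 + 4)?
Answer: -28 + 34*sqrt(6) ≈ 55.283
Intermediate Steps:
-28 + 34*sqrt(2 + 4) = -28 + 34*sqrt(6)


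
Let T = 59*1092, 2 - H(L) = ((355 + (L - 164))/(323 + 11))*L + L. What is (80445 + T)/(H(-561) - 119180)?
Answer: -2688199/2212536 ≈ -1.2150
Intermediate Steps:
H(L) = 2 - L - L*(191/334 + L/334) (H(L) = 2 - (((355 + (L - 164))/(323 + 11))*L + L) = 2 - (((355 + (-164 + L))/334)*L + L) = 2 - (((191 + L)*(1/334))*L + L) = 2 - ((191/334 + L/334)*L + L) = 2 - (L*(191/334 + L/334) + L) = 2 - (L + L*(191/334 + L/334)) = 2 + (-L - L*(191/334 + L/334)) = 2 - L - L*(191/334 + L/334))
T = 64428
(80445 + T)/(H(-561) - 119180) = (80445 + 64428)/((2 - 525/334*(-561) - 1/334*(-561)²) - 119180) = 144873/((2 + 294525/334 - 1/334*314721) - 119180) = 144873/((2 + 294525/334 - 314721/334) - 119180) = 144873/(-9764/167 - 119180) = 144873/(-19912824/167) = 144873*(-167/19912824) = -2688199/2212536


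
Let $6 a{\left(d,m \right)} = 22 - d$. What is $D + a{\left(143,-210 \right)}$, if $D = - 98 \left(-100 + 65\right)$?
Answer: $\frac{20459}{6} \approx 3409.8$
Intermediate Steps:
$a{\left(d,m \right)} = \frac{11}{3} - \frac{d}{6}$ ($a{\left(d,m \right)} = \frac{22 - d}{6} = \frac{11}{3} - \frac{d}{6}$)
$D = 3430$ ($D = \left(-98\right) \left(-35\right) = 3430$)
$D + a{\left(143,-210 \right)} = 3430 + \left(\frac{11}{3} - \frac{143}{6}\right) = 3430 - \frac{121}{6} = \frac{20459}{6}$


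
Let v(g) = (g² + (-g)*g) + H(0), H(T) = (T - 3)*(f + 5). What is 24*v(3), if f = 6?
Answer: -792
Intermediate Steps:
H(T) = -33 + 11*T (H(T) = (T - 3)*(6 + 5) = (-3 + T)*11 = -33 + 11*T)
v(g) = -33 (v(g) = (g² + (-g)*g) + (-33 + 11*0) = (g² - g²) + (-33 + 0) = 0 - 33 = -33)
24*v(3) = 24*(-33) = -792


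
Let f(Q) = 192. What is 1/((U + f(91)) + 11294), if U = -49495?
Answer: -1/38009 ≈ -2.6310e-5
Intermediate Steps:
1/((U + f(91)) + 11294) = 1/((-49495 + 192) + 11294) = 1/(-49303 + 11294) = 1/(-38009) = -1/38009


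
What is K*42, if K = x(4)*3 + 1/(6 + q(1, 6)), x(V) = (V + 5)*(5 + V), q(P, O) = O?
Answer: 20419/2 ≈ 10210.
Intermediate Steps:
x(V) = (5 + V)**2 (x(V) = (5 + V)*(5 + V) = (5 + V)**2)
K = 2917/12 (K = (5 + 4)**2*3 + 1/(6 + 6) = 9**2*3 + 1/12 = 81*3 + 1/12 = 243 + 1/12 = 2917/12 ≈ 243.08)
K*42 = (2917/12)*42 = 20419/2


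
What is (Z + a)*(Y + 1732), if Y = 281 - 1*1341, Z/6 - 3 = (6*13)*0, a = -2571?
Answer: -1715616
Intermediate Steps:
Z = 18 (Z = 18 + 6*((6*13)*0) = 18 + 6*(78*0) = 18 + 6*0 = 18 + 0 = 18)
Y = -1060 (Y = 281 - 1341 = -1060)
(Z + a)*(Y + 1732) = (18 - 2571)*(-1060 + 1732) = -2553*672 = -1715616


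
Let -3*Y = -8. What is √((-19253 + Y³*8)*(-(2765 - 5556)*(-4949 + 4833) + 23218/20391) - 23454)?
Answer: 2*√5785448872148474186/61173 ≈ 78639.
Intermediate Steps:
Y = 8/3 (Y = -⅓*(-8) = 8/3 ≈ 2.6667)
√((-19253 + Y³*8)*(-(2765 - 5556)*(-4949 + 4833) + 23218/20391) - 23454) = √((-19253 + (8/3)³*8)*(-(2765 - 5556)*(-4949 + 4833) + 23218/20391) - 23454) = √((-19253 + (512/27)*8)*(-(-2791)*(-116) + 23218*(1/20391)) - 23454) = √((-19253 + 4096/27)*(-1*323756 + 23218/20391) - 23454) = √(-515735*(-323756 + 23218/20391)/27 - 23454) = √(-515735/27*(-6601685378/20391) - 23454) = √(3404720208422830/550557 - 23454) = √(3404707295658952/550557) = 2*√5785448872148474186/61173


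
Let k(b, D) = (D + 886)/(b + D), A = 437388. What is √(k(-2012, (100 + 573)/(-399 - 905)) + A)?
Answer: √61475809797009133/374903 ≈ 661.35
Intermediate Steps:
k(b, D) = (886 + D)/(D + b)
√(k(-2012, (100 + 573)/(-399 - 905)) + A) = √((886 + (100 + 573)/(-399 - 905))/((100 + 573)/(-399 - 905) - 2012) + 437388) = √((886 + 673/(-1304))/(673/(-1304) - 2012) + 437388) = √((886 + 673*(-1/1304))/(673*(-1/1304) - 2012) + 437388) = √((886 - 673/1304)/(-673/1304 - 2012) + 437388) = √((1154671/1304)/(-2624321/1304) + 437388) = √(-1304/2624321*1154671/1304 + 437388) = √(-164953/374903 + 437388) = √(163977908411/374903) = √61475809797009133/374903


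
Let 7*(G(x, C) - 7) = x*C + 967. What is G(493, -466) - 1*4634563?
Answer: -32670663/7 ≈ -4.6672e+6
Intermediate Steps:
G(x, C) = 1016/7 + C*x/7 (G(x, C) = 7 + (x*C + 967)/7 = 7 + (C*x + 967)/7 = 7 + (967 + C*x)/7 = 7 + (967/7 + C*x/7) = 1016/7 + C*x/7)
G(493, -466) - 1*4634563 = (1016/7 + (1/7)*(-466)*493) - 1*4634563 = (1016/7 - 229738/7) - 4634563 = -228722/7 - 4634563 = -32670663/7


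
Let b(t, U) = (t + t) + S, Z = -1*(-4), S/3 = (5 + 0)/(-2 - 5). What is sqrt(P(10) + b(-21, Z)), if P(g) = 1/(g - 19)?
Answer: 2*I*sqrt(4879)/21 ≈ 6.6524*I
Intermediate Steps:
S = -15/7 (S = 3*((5 + 0)/(-2 - 5)) = 3*(5/(-7)) = 3*(5*(-1/7)) = 3*(-5/7) = -15/7 ≈ -2.1429)
Z = 4
b(t, U) = -15/7 + 2*t (b(t, U) = (t + t) - 15/7 = 2*t - 15/7 = -15/7 + 2*t)
P(g) = 1/(-19 + g)
sqrt(P(10) + b(-21, Z)) = sqrt(1/(-19 + 10) + (-15/7 + 2*(-21))) = sqrt(1/(-9) + (-15/7 - 42)) = sqrt(-1/9 - 309/7) = sqrt(-2788/63) = 2*I*sqrt(4879)/21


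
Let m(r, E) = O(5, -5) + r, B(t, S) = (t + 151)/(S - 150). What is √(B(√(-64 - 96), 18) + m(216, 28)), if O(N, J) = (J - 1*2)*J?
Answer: √(1088373 - 132*I*√10)/66 ≈ 15.807 - 0.0030312*I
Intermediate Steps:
B(t, S) = (151 + t)/(-150 + S)
O(N, J) = J*(-2 + J) (O(N, J) = (J - 2)*J = (-2 + J)*J = J*(-2 + J))
m(r, E) = 35 + r (m(r, E) = -5*(-2 - 5) + r = -5*(-7) + r = 35 + r)
√(B(√(-64 - 96), 18) + m(216, 28)) = √((151 + √(-64 - 96))/(-150 + 18) + (35 + 216)) = √((151 + √(-160))/(-132) + 251) = √(-(151 + 4*I*√10)/132 + 251) = √((-151/132 - I*√10/33) + 251) = √(32981/132 - I*√10/33)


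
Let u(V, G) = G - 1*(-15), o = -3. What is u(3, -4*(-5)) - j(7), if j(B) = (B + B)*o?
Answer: 77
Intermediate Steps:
j(B) = -6*B (j(B) = (B + B)*(-3) = (2*B)*(-3) = -6*B)
u(V, G) = 15 + G (u(V, G) = G + 15 = 15 + G)
u(3, -4*(-5)) - j(7) = (15 - 4*(-5)) - (-6)*7 = (15 + 20) - 1*(-42) = 35 + 42 = 77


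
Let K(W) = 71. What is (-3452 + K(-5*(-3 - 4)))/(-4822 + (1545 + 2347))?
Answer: 1127/310 ≈ 3.6355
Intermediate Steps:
(-3452 + K(-5*(-3 - 4)))/(-4822 + (1545 + 2347)) = (-3452 + 71)/(-4822 + (1545 + 2347)) = -3381/(-4822 + 3892) = -3381/(-930) = -3381*(-1/930) = 1127/310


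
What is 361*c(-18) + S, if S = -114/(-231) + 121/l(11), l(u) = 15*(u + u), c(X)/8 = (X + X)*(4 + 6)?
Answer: -2401658813/2310 ≈ -1.0397e+6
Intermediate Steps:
c(X) = 160*X (c(X) = 8*((X + X)*(4 + 6)) = 8*((2*X)*10) = 8*(20*X) = 160*X)
l(u) = 30*u (l(u) = 15*(2*u) = 30*u)
S = 1987/2310 (S = -114/(-231) + 121/((30*11)) = -114*(-1/231) + 121/330 = 38/77 + 121*(1/330) = 38/77 + 11/30 = 1987/2310 ≈ 0.86017)
361*c(-18) + S = 361*(160*(-18)) + 1987/2310 = 361*(-2880) + 1987/2310 = -1039680 + 1987/2310 = -2401658813/2310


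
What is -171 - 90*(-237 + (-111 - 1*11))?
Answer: 32139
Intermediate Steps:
-171 - 90*(-237 + (-111 - 1*11)) = -171 - 90*(-237 + (-111 - 11)) = -171 - 90*(-237 - 122) = -171 - 90*(-359) = -171 + 32310 = 32139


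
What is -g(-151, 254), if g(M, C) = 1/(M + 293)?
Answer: -1/142 ≈ -0.0070423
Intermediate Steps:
g(M, C) = 1/(293 + M)
-g(-151, 254) = -1/(293 - 151) = -1/142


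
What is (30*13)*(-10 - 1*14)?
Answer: -9360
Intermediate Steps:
(30*13)*(-10 - 1*14) = 390*(-10 - 14) = 390*(-24) = -9360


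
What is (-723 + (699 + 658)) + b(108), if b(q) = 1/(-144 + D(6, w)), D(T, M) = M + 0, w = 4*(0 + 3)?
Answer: 83687/132 ≈ 633.99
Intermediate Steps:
w = 12 (w = 4*3 = 12)
D(T, M) = M
b(q) = -1/132 (b(q) = 1/(-144 + 12) = 1/(-132) = -1/132)
(-723 + (699 + 658)) + b(108) = (-723 + (699 + 658)) - 1/132 = (-723 + 1357) - 1/132 = 634 - 1/132 = 83687/132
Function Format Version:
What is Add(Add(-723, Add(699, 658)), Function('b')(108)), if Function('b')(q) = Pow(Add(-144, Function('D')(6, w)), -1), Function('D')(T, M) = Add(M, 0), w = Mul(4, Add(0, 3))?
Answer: Rational(83687, 132) ≈ 633.99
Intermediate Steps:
w = 12 (w = Mul(4, 3) = 12)
Function('D')(T, M) = M
Function('b')(q) = Rational(-1, 132) (Function('b')(q) = Pow(Add(-144, 12), -1) = Pow(-132, -1) = Rational(-1, 132))
Add(Add(-723, Add(699, 658)), Function('b')(108)) = Add(Add(-723, Add(699, 658)), Rational(-1, 132)) = Add(Add(-723, 1357), Rational(-1, 132)) = Add(634, Rational(-1, 132)) = Rational(83687, 132)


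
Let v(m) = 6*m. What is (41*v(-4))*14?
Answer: -13776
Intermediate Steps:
(41*v(-4))*14 = (41*(6*(-4)))*14 = (41*(-24))*14 = -984*14 = -13776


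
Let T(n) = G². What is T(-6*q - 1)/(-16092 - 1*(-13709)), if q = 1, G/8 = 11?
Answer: -7744/2383 ≈ -3.2497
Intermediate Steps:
G = 88 (G = 8*11 = 88)
T(n) = 7744 (T(n) = 88² = 7744)
T(-6*q - 1)/(-16092 - 1*(-13709)) = 7744/(-16092 - 1*(-13709)) = 7744/(-16092 + 13709) = 7744/(-2383) = 7744*(-1/2383) = -7744/2383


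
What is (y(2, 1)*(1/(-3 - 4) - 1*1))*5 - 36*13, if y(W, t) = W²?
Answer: -3436/7 ≈ -490.86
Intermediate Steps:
(y(2, 1)*(1/(-3 - 4) - 1*1))*5 - 36*13 = (2²*(1/(-3 - 4) - 1*1))*5 - 36*13 = (4*(1/(-7) - 1))*5 - 468 = (4*(-⅐ - 1))*5 - 468 = (4*(-8/7))*5 - 468 = -32/7*5 - 468 = -160/7 - 468 = -3436/7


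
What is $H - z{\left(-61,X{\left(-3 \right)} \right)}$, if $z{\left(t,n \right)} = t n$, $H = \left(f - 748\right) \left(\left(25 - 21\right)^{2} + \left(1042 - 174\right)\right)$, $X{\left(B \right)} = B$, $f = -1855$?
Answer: $-2301235$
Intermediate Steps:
$H = -2301052$ ($H = \left(-1855 - 748\right) \left(\left(25 - 21\right)^{2} + \left(1042 - 174\right)\right) = - 2603 \left(4^{2} + 868\right) = - 2603 \left(16 + 868\right) = \left(-2603\right) 884 = -2301052$)
$z{\left(t,n \right)} = n t$
$H - z{\left(-61,X{\left(-3 \right)} \right)} = -2301052 - \left(-3\right) \left(-61\right) = -2301052 - 183 = -2301235$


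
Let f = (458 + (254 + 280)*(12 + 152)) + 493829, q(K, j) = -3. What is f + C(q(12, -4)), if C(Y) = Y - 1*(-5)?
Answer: 581865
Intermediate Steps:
C(Y) = 5 + Y (C(Y) = Y + 5 = 5 + Y)
f = 581863 (f = (458 + 534*164) + 493829 = (458 + 87576) + 493829 = 88034 + 493829 = 581863)
f + C(q(12, -4)) = 581863 + (5 - 3) = 581863 + 2 = 581865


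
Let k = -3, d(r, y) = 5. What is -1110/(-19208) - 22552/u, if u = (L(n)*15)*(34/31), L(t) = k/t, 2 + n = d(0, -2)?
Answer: 3357277349/2449020 ≈ 1370.9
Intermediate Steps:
n = 3 (n = -2 + 5 = 3)
L(t) = -3/t
u = -510/31 (u = (-3/3*15)*(34/31) = (-3*⅓*15)*(34*(1/31)) = -1*15*(34/31) = -15*34/31 = -510/31 ≈ -16.452)
-1110/(-19208) - 22552/u = -1110/(-19208) - 22552/(-510/31) = -1110*(-1/19208) - 22552*(-31/510) = 555/9604 + 349556/255 = 3357277349/2449020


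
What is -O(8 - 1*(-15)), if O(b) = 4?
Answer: -4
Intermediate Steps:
-O(8 - 1*(-15)) = -1*4 = -4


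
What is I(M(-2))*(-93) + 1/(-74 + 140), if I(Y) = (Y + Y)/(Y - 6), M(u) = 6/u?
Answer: -4091/66 ≈ -61.985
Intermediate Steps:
I(Y) = 2*Y/(-6 + Y) (I(Y) = (2*Y)/(-6 + Y) = 2*Y/(-6 + Y))
I(M(-2))*(-93) + 1/(-74 + 140) = (2*(6/(-2))/(-6 + 6/(-2)))*(-93) + 1/(-74 + 140) = (2*(6*(-½))/(-6 + 6*(-½)))*(-93) + 1/66 = (2*(-3)/(-6 - 3))*(-93) + 1/66 = (2*(-3)/(-9))*(-93) + 1/66 = (2*(-3)*(-⅑))*(-93) + 1/66 = (⅔)*(-93) + 1/66 = -62 + 1/66 = -4091/66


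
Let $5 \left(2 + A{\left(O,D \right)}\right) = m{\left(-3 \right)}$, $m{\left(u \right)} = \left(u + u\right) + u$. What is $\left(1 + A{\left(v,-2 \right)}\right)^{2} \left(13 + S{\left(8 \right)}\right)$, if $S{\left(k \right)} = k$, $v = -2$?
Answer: $\frac{4116}{25} \approx 164.64$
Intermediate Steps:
$m{\left(u \right)} = 3 u$ ($m{\left(u \right)} = 2 u + u = 3 u$)
$A{\left(O,D \right)} = - \frac{19}{5}$ ($A{\left(O,D \right)} = -2 + \frac{3 \left(-3\right)}{5} = -2 + \frac{1}{5} \left(-9\right) = -2 - \frac{9}{5} = - \frac{19}{5}$)
$\left(1 + A{\left(v,-2 \right)}\right)^{2} \left(13 + S{\left(8 \right)}\right) = \left(1 - \frac{19}{5}\right)^{2} \left(13 + 8\right) = \left(- \frac{14}{5}\right)^{2} \cdot 21 = \frac{196}{25} \cdot 21 = \frac{4116}{25}$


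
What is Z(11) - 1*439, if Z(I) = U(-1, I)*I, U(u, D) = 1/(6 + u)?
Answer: -2184/5 ≈ -436.80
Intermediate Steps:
Z(I) = I/5 (Z(I) = I/(6 - 1) = I/5)
Z(11) - 1*439 = (⅕)*11 - 1*439 = 11/5 - 439 = -2184/5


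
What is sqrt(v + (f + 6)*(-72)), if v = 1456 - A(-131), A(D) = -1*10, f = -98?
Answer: sqrt(8090) ≈ 89.944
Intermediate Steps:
A(D) = -10
v = 1466 (v = 1456 - 1*(-10) = 1456 + 10 = 1466)
sqrt(v + (f + 6)*(-72)) = sqrt(1466 + (-98 + 6)*(-72)) = sqrt(1466 - 92*(-72)) = sqrt(1466 + 6624) = sqrt(8090)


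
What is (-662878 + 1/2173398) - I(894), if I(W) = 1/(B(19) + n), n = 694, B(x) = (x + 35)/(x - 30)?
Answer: -5460244368642659/8237178420 ≈ -6.6288e+5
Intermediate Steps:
B(x) = (35 + x)/(-30 + x)
I(W) = 11/7580 (I(W) = 1/((35 + 19)/(-30 + 19) + 694) = 1/(54/(-11) + 694) = 1/(-1/11*54 + 694) = 1/(-54/11 + 694) = 1/(7580/11) = 11/7580)
(-662878 + 1/2173398) - I(894) = (-662878 + 1/2173398) - 1*11/7580 = (-662878 + 1/2173398) - 11/7580 = -1440697719443/2173398 - 11/7580 = -5460244368642659/8237178420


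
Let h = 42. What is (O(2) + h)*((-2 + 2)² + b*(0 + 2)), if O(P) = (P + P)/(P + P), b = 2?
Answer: 172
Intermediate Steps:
O(P) = 1 (O(P) = (2*P)/((2*P)) = (2*P)*(1/(2*P)) = 1)
(O(2) + h)*((-2 + 2)² + b*(0 + 2)) = (1 + 42)*((-2 + 2)² + 2*(0 + 2)) = 43*(0² + 2*2) = 43*(0 + 4) = 43*4 = 172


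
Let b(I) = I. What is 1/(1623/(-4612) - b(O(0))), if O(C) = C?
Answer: -4612/1623 ≈ -2.8417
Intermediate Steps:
1/(1623/(-4612) - b(O(0))) = 1/(1623/(-4612) - 1*0) = 1/(1623*(-1/4612) + 0) = 1/(-1623/4612 + 0) = 1/(-1623/4612) = -4612/1623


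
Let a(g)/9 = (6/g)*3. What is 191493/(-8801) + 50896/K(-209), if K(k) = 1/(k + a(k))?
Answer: -19638884741765/1839409 ≈ -1.0677e+7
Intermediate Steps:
a(g) = 162/g (a(g) = 9*((6/g)*3) = 9*(18/g) = 162/g)
K(k) = 1/(k + 162/k)
191493/(-8801) + 50896/K(-209) = 191493/(-8801) + 50896/((-209/(162 + (-209)²))) = 191493*(-1/8801) + 50896/((-209/(162 + 43681))) = -191493/8801 + 50896/((-209/43843)) = -191493/8801 + 50896/((-209*1/43843)) = -191493/8801 + 50896/(-209/43843) = -191493/8801 + 50896*(-43843/209) = -191493/8801 - 2231433328/209 = -19638884741765/1839409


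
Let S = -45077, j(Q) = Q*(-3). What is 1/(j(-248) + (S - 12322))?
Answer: -1/56655 ≈ -1.7651e-5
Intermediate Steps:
j(Q) = -3*Q
1/(j(-248) + (S - 12322)) = 1/(-3*(-248) + (-45077 - 12322)) = 1/(744 - 57399) = 1/(-56655) = -1/56655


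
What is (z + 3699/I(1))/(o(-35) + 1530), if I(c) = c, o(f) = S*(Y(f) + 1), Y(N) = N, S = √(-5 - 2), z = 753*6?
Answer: 369765/69088 + 8217*I*√7/69088 ≈ 5.3521 + 0.31467*I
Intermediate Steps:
z = 4518
S = I*√7 (S = √(-7) = I*√7 ≈ 2.6458*I)
o(f) = I*√7*(1 + f) (o(f) = (I*√7)*(f + 1) = (I*√7)*(1 + f) = I*√7*(1 + f))
(z + 3699/I(1))/(o(-35) + 1530) = (4518 + 3699/1)/(I*√7*(1 - 35) + 1530) = (4518 + 3699*1)/(I*√7*(-34) + 1530) = (4518 + 3699)/(-34*I*√7 + 1530) = 8217/(1530 - 34*I*√7)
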